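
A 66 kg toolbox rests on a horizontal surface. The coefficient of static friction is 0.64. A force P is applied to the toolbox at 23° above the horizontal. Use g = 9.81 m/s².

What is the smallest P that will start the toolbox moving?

N = m g − P sin α (the pull lifts the toolbox).
At impending slip, P cos α = μ_s N = μ_s (m g − P sin α).
Solving: P (cos α + μ_s sin α) = μ_s m g → P = 0.64×647/(cos 23° + 0.64 sin 23°) = 414/1.171 = 354 N.

P ≈ 354 N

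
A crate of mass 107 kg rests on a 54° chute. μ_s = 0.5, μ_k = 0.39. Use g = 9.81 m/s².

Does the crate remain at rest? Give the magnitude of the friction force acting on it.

f ≈ 241 N

N = m g cos θ = 617 N.
Down-slope weight component: m g sin θ = 849 N.
μ_s N = 308 N.
849 > 308 N, so it slides; kinetic friction f = μ_k N = 0.39×617 = 241 N.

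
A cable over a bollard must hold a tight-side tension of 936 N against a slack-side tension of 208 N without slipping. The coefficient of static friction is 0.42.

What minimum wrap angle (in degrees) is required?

T₂/T₁ = e^{μβ} → β = ln(T₂/T₁)/μ.
β = ln(936/208)/0.42 = 1.504/0.42 = 3.581 rad.
In degrees: β = 3.581 × 180/π = 205°.

β_min ≈ 205°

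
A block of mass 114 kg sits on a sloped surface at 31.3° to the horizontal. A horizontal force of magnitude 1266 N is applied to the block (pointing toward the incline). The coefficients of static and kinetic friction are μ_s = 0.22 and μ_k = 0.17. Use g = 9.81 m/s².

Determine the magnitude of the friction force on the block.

f ≈ 274 N (down the incline)

Resolve perpendicular to the incline: N = m g cos θ + P sin θ = 114×9.81×cos 31.3° + 1266×sin 31.3° = 1613 N.
Parallel to the incline: P cos θ − m g sin θ = 1082 − 581 = 500.7 N; the friction needed to balance this is 500.7 N acting down the slope.
The limit of static friction is μ_s N = 354.9 N.
The required 500.7 N exceeds the static limit, so the block slides up-slope and f = μ_k N = 0.17×1613 = 274 N.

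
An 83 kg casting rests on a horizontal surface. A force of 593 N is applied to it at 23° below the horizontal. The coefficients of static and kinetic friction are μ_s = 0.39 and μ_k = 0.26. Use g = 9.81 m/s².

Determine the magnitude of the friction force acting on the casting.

The vertical component of P adds to the normal force: N = m g + P sin α = 814.2 + 231.7 = 1046 N.
The horizontal driving force is P cos α = 545.9 N, so equilibrium needs friction f = 545.9 N.
The static-friction limit is μ_s N = 407.9 N.
545.9 > 407.9 N → the casting slides; f = μ_k N = 0.26×1046 = 272 N.

f ≈ 272 N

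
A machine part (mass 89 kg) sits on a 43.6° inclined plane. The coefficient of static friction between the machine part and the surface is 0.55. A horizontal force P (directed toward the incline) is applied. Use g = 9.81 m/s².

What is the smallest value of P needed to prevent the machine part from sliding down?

P_min ≈ 231 N

The machine part tends to slide down (tan θ > μ_s), so at the point of impending slip friction acts up-slope at its limit: f = μ_s N.
Perpendicular to the incline: N = m g cos θ + P sin θ.
Along the incline: P cos θ + μ_s N = m g sin θ, i.e. P cos θ + μ_s (m g cos θ + P sin θ) = m g sin θ.
Solving, P (cos θ + μ_s sin θ) = m g (sin θ − μ_s cos θ), so P = 873×0.2913/1.103 = 231 N.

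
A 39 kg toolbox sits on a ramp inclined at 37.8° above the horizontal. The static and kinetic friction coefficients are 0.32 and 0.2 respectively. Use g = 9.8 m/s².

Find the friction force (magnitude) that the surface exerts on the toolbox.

Normal force: N = m g cos θ = 39 × 9.8 × cos 37.8° = 302 N.
Along the slope the weight component is m g sin θ = 234.3 N; friction must supply exactly this, acting up-slope.
Maximum static friction available: μ_s N = 0.32 × 302 = 96.64 N.
|234.3| exceeds 96.64 N, so the toolbox slips down-slope; friction is kinetic, f = μ_k N = 0.2×302 = 60.4 N.

f ≈ 60.4 N (up the incline)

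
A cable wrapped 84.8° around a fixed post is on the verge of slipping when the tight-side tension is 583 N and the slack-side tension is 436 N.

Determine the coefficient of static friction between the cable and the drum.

T₂/T₁ = e^{μβ} → μ = ln(T₂/T₁)/β.
β = 84.8° = 1.48 rad.
μ = ln(583/436)/1.48 = ln(1.337)/1.48 = 0.196.

μ ≈ 0.196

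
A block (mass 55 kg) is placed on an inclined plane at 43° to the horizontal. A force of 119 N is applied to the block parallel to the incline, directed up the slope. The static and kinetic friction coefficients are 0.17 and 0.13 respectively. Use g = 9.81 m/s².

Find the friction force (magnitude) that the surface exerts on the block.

f ≈ 51.3 N (up the incline)

Normal force: N = m g cos θ = 55 × 9.81 × cos 43° = 394.6 N.
The friction needed for equilibrium is m g sin θ − P = 368 − 119 = 249 N, measured positive up-slope.
The static-friction ceiling is μ_s N = 0.17 × 394.6 = 67.08 N.
|249| exceeds 67.08 N, so the block slips down-slope; friction is kinetic, f = μ_k N = 0.13×394.6 = 51.3 N.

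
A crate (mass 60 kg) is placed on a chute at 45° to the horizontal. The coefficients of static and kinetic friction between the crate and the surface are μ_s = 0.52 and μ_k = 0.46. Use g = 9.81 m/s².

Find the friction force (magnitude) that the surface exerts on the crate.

f ≈ 191 N (up the incline)

The normal reaction is N = m g cos θ = 416.2 N.
Along the slope the weight component is m g sin θ = 416.2 N; friction must supply exactly this, acting up-slope.
Maximum static friction available: μ_s N = 0.52 × 416.2 = 216.4 N.
|416.2| exceeds 216.4 N, so the crate slips down-slope; friction is kinetic, f = μ_k N = 0.46×416.2 = 191 N.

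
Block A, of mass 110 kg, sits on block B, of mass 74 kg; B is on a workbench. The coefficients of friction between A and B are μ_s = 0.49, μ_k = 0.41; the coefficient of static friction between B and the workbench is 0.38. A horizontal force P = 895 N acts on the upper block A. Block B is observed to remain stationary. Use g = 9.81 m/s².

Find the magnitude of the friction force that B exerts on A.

Normal force at the A–B interface: N₁ = m_A g = 1079 N.
Maximum static friction on A from B: μ_s N₁ = 0.49×1079 = 528.8 N.
P = 895 N exceeds that limit, so A slips over B and the interface friction becomes kinetic: f₁ = μ_k N₁ = 0.41×1079 = 442 N.
B experiences an equal 442 N forward from A (third law). B is in equilibrium, so the floor supplies f₂ = 442 N of static friction (limit μ_s(m_A+m_B)g = 685.9 N, not exceeded).

f ≈ 442 N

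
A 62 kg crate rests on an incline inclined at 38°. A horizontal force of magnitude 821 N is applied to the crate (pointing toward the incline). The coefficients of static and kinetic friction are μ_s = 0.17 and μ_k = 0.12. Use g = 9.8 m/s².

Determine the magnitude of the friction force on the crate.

The horizontal push has a component P sin θ into the surface, so N = m g cos θ + P sin θ = 478.8 + 505.5 = 984.3 N.
Along the incline, the net driving force (taking up-slope positive) is P cos θ − m g sin θ = 647 − 374.1 = 272.9 N, so equilibrium requires friction f = -272.9 N (down-slope).
The limit of static friction is μ_s N = 167.3 N.
The required 272.9 N exceeds the static limit, so the crate slides up-slope and f = μ_k N = 0.12×984.3 = 118 N.

f ≈ 118 N (down the incline)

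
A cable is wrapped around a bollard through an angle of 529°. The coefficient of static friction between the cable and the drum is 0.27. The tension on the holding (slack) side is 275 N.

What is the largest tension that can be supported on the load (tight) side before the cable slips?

At impending slip the capstan equation gives T₂/T₁ = e^{μβ} with β in radians.
β = 529° × π/180 = 9.233 rad.
e^{μβ} = e^{0.27×9.233} = 12.1.
T₂ = T₁ · e^{μβ} = 275 × 12.1 = 3330 N.

T_max ≈ 3330 N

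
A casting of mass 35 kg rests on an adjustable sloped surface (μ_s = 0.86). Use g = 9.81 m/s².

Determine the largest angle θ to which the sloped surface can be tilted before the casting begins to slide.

At the slip threshold, m g sin θ = μ_s · m g cos θ, so tan θ = μ_s.
θ_max = arctan(0.86) = 40.7°.

θ_max ≈ 40.7°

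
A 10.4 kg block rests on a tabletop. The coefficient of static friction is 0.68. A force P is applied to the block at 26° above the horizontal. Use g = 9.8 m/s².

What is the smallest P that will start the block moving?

P ≈ 57.9 N

N = m g − P sin α (the pull lifts the block).
At impending slip, P cos α = μ_s N = μ_s (m g − P sin α).
Solving: P (cos α + μ_s sin α) = μ_s m g → P = 0.68×102/(cos 26° + 0.68 sin 26°) = 69.3/1.197 = 57.9 N.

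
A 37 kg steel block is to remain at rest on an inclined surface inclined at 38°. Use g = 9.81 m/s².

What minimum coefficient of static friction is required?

μ_s,min ≈ 0.781

At the slip threshold m g sin θ = μ_s m g cos θ, so μ_s,min = tan θ.
μ_s,min = tan 38° = 0.781.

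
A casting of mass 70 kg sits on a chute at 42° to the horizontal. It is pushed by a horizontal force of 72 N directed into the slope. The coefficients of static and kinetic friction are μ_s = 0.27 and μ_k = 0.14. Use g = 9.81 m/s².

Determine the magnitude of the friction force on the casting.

f ≈ 78.2 N (up the incline)

Normal direction: N = m g cos θ + P sin θ = 558.5 N.
Along the incline, the net driving force (taking up-slope positive) is P cos θ − m g sin θ = 53.51 − 459.5 = -406 N, so equilibrium requires friction f = 406 N (up-slope).
The limit of static friction is μ_s N = 150.8 N.
The required 406 N exceeds the static limit, so the casting slides down-slope and f = μ_k N = 0.14×558.5 = 78.2 N.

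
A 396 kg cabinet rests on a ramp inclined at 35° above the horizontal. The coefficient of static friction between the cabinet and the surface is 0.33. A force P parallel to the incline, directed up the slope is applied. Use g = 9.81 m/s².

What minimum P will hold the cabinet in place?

The cabinet tends to slide down (tan θ > μ_s), so at the point of impending slip friction acts up-slope at its limit: f = μ_s N.
P is parallel to the surface, so N = m g cos θ = 3180 N.
Along the incline: P + μ_s N = m g sin θ, so P = 2230 − 0.33×3180 = 1180 N.

P_min ≈ 1180 N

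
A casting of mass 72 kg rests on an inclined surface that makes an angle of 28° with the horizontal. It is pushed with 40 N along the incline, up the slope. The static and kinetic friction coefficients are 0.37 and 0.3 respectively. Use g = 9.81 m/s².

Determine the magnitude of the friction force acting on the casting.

f ≈ 187 N (up the incline)

Perpendicular to the surface, N = m g cos θ = 72·9.81·cos 28° = 623.6 N.
Parallel to the incline, ΣF = 0 gives f = m g sin θ − P = 331.6 − 40 = 291.6 N (up-slope positive).
Maximum static friction available: μ_s N = 0.37 × 623.6 = 230.7 N.
Since |291.6| > 230.7 N, static friction cannot hold it; the casting slides down the incline and kinetic friction applies: f = μ_k N = 0.3 × 623.6 = 187 N.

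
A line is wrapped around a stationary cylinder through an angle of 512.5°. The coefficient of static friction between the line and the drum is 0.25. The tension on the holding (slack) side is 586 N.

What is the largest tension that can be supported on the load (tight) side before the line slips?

T_max ≈ 5480 N

At impending slip the capstan equation gives T₂/T₁ = e^{μβ} with β in radians.
β = 512.5° × π/180 = 8.945 rad.
e^{μβ} = e^{0.25×8.945} = 9.358.
T₂ = T₁ · e^{μβ} = 586 × 9.358 = 5480 N.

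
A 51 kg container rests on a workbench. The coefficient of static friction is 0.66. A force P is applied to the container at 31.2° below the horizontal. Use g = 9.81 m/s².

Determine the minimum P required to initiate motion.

N = m g + P sin α (the push presses the container into the workbench).
At impending slip, P cos α = μ_s N = μ_s (m g + P sin α).
Solving: P (cos α − μ_s sin α) = μ_s m g → P = 0.66×500/(cos 31.2° − 0.66 sin 31.2°) = 330/0.5135 = 643 N.

P ≈ 643 N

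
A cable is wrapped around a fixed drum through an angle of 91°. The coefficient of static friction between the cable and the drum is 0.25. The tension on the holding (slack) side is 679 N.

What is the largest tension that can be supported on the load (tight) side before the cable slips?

T_max ≈ 1010 N

At impending slip the capstan equation gives T₂/T₁ = e^{μβ} with β in radians.
β = 91° × π/180 = 1.588 rad.
e^{μβ} = e^{0.25×1.588} = 1.487.
T₂ = T₁ · e^{μβ} = 679 × 1.487 = 1010 N.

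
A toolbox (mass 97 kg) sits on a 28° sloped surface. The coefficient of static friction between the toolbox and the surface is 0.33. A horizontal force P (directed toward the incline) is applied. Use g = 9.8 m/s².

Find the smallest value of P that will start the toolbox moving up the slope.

At impending motion up the slope, friction acts down-slope at its limit: f = μ_s N.
Perpendicular to the incline: N = m g cos θ + P sin θ.
Along the incline: P cos θ = m g sin θ + μ_s N = m g sin θ + μ_s (m g cos θ + P sin θ).
Solving, P (cos θ − μ_s sin θ) = m g (sin θ + μ_s cos θ), so P = 97×9.8×(sin 28° + 0.33 cos 28°)/(cos 28° − 0.33 sin 28°) = 951×0.7608/0.728 = 993 N.

P ≈ 993 N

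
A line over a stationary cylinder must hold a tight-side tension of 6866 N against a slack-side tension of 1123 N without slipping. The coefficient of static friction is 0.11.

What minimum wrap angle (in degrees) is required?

T₂/T₁ = e^{μβ} → β = ln(T₂/T₁)/μ.
β = ln(6866/1123)/0.11 = 1.811/0.11 = 16.46 rad.
In degrees: β = 16.46 × 180/π = 943°.

β_min ≈ 943°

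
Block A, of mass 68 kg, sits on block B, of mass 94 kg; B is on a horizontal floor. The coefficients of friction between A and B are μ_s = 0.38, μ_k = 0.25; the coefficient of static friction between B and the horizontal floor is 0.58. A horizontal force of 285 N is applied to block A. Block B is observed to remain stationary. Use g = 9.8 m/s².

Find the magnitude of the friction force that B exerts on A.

f ≈ 167 N

Normal force at the A–B interface: N₁ = m_A g = 666.4 N.
So the A–B interface can sustain at most μ_s N₁ = 253.2 N of static friction.
P = 285 N exceeds that limit, so A slips over B and the interface friction becomes kinetic: f₁ = μ_k N₁ = 0.25×666.4 = 167 N.
B experiences an equal 167 N forward from A (third law). B is in equilibrium, so the floor supplies f₂ = 167 N of static friction (limit μ_s(m_A+m_B)g = 920.8 N, not exceeded).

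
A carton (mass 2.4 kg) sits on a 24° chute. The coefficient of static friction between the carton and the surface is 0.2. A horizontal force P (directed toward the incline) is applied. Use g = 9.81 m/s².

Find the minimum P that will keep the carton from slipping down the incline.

P_min ≈ 5.3 N

The carton tends to slide down (tan θ > μ_s), so at the point of impending slip friction acts up-slope at its limit: f = μ_s N.
Perpendicular to the incline: N = m g cos θ + P sin θ.
Along the incline: P cos θ + μ_s N = m g sin θ, i.e. P cos θ + μ_s (m g cos θ + P sin θ) = m g sin θ.
Solving, P (cos θ + μ_s sin θ) = m g (sin θ − μ_s cos θ), so P = 23.5×0.224/0.9949 = 5.3 N.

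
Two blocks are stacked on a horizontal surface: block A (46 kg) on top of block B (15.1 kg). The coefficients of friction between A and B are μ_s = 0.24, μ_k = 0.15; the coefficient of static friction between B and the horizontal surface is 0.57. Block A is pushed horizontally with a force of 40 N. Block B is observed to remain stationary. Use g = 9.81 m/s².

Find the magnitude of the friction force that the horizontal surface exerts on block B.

f ≈ 40 N

The normal force B exerts on A is simply A's weight, N₁ = 451.3 N.
Maximum static friction on A from B: μ_s N₁ = 0.24×451.3 = 108.3 N.
Since P = 40 N ≤ 108.3 N, A does not slip on B; friction on A equals P = 40 N.
By Newton's third law B feels 40 N forward from A. With B stationary, the floor's static friction on B balances it: f₂ = 40 N (well within μ_s(m_A+m_B)g = 341.7 N).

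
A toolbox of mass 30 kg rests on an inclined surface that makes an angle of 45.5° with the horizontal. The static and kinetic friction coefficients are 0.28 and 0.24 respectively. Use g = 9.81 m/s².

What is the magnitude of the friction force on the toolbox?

f ≈ 49.5 N (up the incline)

Perpendicular to the surface, N = m g cos θ = 30·9.81·cos 45.5° = 206.3 N.
Along the slope the weight component is m g sin θ = 209.9 N; friction must supply exactly this, acting up-slope.
Maximum static friction available: μ_s N = 0.28 × 206.3 = 57.76 N.
|209.9| exceeds 57.76 N, so the toolbox slips down-slope; friction is kinetic, f = μ_k N = 0.24×206.3 = 49.5 N.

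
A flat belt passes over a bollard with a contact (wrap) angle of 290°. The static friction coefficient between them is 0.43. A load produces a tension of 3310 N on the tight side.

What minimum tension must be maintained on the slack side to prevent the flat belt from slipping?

T_min ≈ 376 N

Capstan equation at impending slip: T_tight/T_slack = e^{μβ}.
β = 290° = 5.061 rad; e^{μβ} = e^{0.43×5.061} = 8.815.
T_slack = T_tight / e^{μβ} = 3310 / 8.815 = 376 N.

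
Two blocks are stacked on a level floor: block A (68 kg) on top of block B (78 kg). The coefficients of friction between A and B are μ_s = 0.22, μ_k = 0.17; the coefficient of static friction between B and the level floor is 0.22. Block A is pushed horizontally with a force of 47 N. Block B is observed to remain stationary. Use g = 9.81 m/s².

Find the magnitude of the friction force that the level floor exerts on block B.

f ≈ 47 N

Normal force at the A–B interface: N₁ = m_A g = 667.1 N.
So the A–B interface can sustain at most μ_s N₁ = 146.8 N of static friction.
P = 47 N is within that limit, so A and B move together (both at rest); the A–B friction is simply f₁ = P = 47 N.
By Newton's third law B feels 47 N forward from A. With B stationary, the floor's static friction on B balances it: f₂ = 47 N (well within μ_s(m_A+m_B)g = 315.1 N).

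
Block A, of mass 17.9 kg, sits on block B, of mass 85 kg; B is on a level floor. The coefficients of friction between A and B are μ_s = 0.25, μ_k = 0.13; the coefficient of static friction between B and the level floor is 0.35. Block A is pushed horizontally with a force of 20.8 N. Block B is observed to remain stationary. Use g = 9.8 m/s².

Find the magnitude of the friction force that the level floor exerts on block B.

f ≈ 20.8 N

Between the blocks, N₁ = m_A g = 175.4 N.
So the A–B interface can sustain at most μ_s N₁ = 43.85 N of static friction.
P = 20.8 N is within that limit, so A and B move together (both at rest); the A–B friction is simply f₁ = P = 20.8 N.
B experiences an equal 20.8 N forward from A (third law). B is in equilibrium, so the floor supplies f₂ = 20.8 N of static friction (limit μ_s(m_A+m_B)g = 352.9 N, not exceeded).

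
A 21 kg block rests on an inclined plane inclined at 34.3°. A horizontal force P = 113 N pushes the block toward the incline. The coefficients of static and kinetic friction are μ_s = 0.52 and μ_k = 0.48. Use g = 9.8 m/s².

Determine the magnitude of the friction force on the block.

The horizontal push has a component P sin θ into the surface, so N = m g cos θ + P sin θ = 170 + 63.68 = 233.7 N.
Along the incline, the net driving force (taking up-slope positive) is P cos θ − m g sin θ = 93.35 − 116 = -22.62 N, so equilibrium requires friction f = 22.62 N (up-slope).
The limit of static friction is μ_s N = 121.5 N.
|f_req| = 22.62 ≤ 121.5 N → the block is in equilibrium; friction equals the required value.

f ≈ 22.6 N (up the incline)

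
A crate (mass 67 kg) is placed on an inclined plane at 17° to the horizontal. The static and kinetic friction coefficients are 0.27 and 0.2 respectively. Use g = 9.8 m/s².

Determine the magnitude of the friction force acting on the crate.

f ≈ 126 N (up the incline)

Perpendicular to the surface, N = m g cos θ = 67·9.8·cos 17° = 627.9 N.
Along the slope the weight component is m g sin θ = 192 N; friction must supply exactly this, acting up-slope.
Maximum static friction available: μ_s N = 0.27 × 627.9 = 169.5 N.
|192| exceeds 169.5 N, so the crate slips down-slope; friction is kinetic, f = μ_k N = 0.2×627.9 = 126 N.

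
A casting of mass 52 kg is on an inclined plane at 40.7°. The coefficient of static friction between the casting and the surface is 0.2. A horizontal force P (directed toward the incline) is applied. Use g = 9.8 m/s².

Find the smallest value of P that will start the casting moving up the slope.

P ≈ 652 N

At impending motion up the slope, friction acts down-slope at its limit: f = μ_s N.
Perpendicular to the incline: N = m g cos θ + P sin θ.
Along the incline: P cos θ = m g sin θ + μ_s N = m g sin θ + μ_s (m g cos θ + P sin θ).
Solving, P (cos θ − μ_s sin θ) = m g (sin θ + μ_s cos θ), so P = 52×9.8×(sin 40.7° + 0.2 cos 40.7°)/(cos 40.7° − 0.2 sin 40.7°) = 510×0.8037/0.6277 = 652 N.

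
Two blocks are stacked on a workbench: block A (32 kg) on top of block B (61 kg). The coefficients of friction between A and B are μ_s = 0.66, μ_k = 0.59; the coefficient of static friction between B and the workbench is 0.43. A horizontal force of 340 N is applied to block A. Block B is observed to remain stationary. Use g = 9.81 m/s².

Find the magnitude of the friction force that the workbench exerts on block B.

f ≈ 185 N

Normal force at the A–B interface: N₁ = m_A g = 313.9 N.
Maximum static friction on A from B: μ_s N₁ = 0.66×313.9 = 207.2 N.
P = 340 N exceeds that limit, so A slips over B and the interface friction becomes kinetic: f₁ = μ_k N₁ = 0.59×313.9 = 185 N.
By Newton's third law B feels 185 N forward from A. With B stationary, the floor's static friction on B balances it: f₂ = 185 N (well within μ_s(m_A+m_B)g = 392.3 N).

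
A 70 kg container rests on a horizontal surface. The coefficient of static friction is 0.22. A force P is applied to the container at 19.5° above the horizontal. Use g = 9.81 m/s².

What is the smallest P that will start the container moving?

N = m g − P sin α (the pull lifts the container).
At impending slip, P cos α = μ_s N = μ_s (m g − P sin α).
Solving: P (cos α + μ_s sin α) = μ_s m g → P = 0.22×687/(cos 19.5° + 0.22 sin 19.5°) = 151/1.016 = 149 N.

P ≈ 149 N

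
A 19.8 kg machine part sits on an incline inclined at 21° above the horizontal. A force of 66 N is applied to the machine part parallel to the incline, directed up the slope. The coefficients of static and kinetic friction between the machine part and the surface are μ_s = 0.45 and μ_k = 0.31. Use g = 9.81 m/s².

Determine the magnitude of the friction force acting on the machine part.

f ≈ 3.61 N (up the incline)

Perpendicular to the surface, N = m g cos θ = 19.8·9.81·cos 21° = 181.3 N.
The friction needed for equilibrium is m g sin θ − P = 69.61 − 66 = 3.609 N, measured positive up-slope.
The static-friction ceiling is μ_s N = 0.45 × 181.3 = 81.6 N.
Since |3.609| ≤ 81.6 N, no slip — friction simply equals what equilibrium demands.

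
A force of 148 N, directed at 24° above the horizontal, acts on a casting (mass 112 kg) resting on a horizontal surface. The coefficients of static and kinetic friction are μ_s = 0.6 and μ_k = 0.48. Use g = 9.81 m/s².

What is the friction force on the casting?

The vertical component of P reduces the normal force: N = m g − P sin α = 1099 − 60.2 = 1039 N.
The horizontal driving force is P cos α = 135.2 N, so equilibrium needs friction f = 135.2 N.
The static-friction limit is μ_s N = 623.1 N.
135.2 ≤ 623.1 N → static; friction equals the required 135 N.

f ≈ 135 N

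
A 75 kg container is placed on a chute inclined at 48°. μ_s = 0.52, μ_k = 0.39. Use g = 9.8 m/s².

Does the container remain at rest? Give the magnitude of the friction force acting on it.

f ≈ 192 N

N = m g cos θ = 492 N.
Down-slope weight component: m g sin θ = 546 N.
μ_s N = 256 N.
546 > 256 N, so it slides; kinetic friction f = μ_k N = 0.39×492 = 192 N.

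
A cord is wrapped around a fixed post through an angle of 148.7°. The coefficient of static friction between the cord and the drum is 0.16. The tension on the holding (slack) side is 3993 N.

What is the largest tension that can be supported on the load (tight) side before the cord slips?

T_max ≈ 6050 N

At impending slip the capstan equation gives T₂/T₁ = e^{μβ} with β in radians.
β = 148.7° × π/180 = 2.595 rad.
e^{μβ} = e^{0.16×2.595} = 1.515.
T₂ = T₁ · e^{μβ} = 3993 × 1.515 = 6050 N.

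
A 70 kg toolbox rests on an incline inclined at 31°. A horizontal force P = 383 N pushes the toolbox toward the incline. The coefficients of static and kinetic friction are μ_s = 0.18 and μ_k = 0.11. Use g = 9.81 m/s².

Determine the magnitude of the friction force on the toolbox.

f ≈ 25.4 N (up the incline)

The horizontal push has a component P sin θ into the surface, so N = m g cos θ + P sin θ = 588.6 + 197.3 = 785.9 N.
Along the incline, the net driving force (taking up-slope positive) is P cos θ − m g sin θ = 328.3 − 353.7 = -25.38 N, so equilibrium requires friction f = 25.38 N (up-slope).
Maximum static friction: μ_s N = 0.18 × 785.9 = 141.5 N.
|f_req| = 25.38 ≤ 141.5 N → the toolbox is in equilibrium; friction equals the required value.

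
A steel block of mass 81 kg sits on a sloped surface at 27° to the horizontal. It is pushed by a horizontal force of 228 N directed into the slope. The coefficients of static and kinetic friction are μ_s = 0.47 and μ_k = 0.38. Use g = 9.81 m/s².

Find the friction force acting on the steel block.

Normal direction: N = m g cos θ + P sin θ = 811.5 N.
Along the incline, the net driving force (taking up-slope positive) is P cos θ − m g sin θ = 203.1 − 360.7 = -157.6 N, so equilibrium requires friction f = 157.6 N (up-slope).
Maximum static friction: μ_s N = 0.47 × 811.5 = 381.4 N.
Since 157.6 N is within the 381.4 N limit, the steel block stays put and friction is exactly 158 N.

f ≈ 158 N (up the incline)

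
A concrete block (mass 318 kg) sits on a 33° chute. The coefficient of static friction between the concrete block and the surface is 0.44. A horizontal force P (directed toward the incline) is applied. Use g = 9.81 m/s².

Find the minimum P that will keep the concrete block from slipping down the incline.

The concrete block tends to slide down (tan θ > μ_s), so at the point of impending slip friction acts up-slope at its limit: f = μ_s N.
Perpendicular to the incline: N = m g cos θ + P sin θ.
Along the incline: P cos θ + μ_s N = m g sin θ, i.e. P cos θ + μ_s (m g cos θ + P sin θ) = m g sin θ.
Solving, P (cos θ + μ_s sin θ) = m g (sin θ − μ_s cos θ), so P = 3120×0.1756/1.078 = 508 N.

P_min ≈ 508 N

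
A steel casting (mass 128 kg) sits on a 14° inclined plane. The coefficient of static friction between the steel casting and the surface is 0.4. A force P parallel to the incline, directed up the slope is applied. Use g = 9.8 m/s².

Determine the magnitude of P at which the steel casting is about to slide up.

At impending motion up the slope, friction acts down-slope at its limit: f = μ_s N.
P is parallel to the surface, so N = m g cos θ = 1220 N.
Along the incline: P = m g sin θ + μ_s N = 303 + 0.4×1220 = 790 N.

P ≈ 790 N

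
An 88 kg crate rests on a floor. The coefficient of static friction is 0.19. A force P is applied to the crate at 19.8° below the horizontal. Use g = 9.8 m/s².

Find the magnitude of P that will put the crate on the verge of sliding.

N = m g + P sin α (the push presses the crate into the floor).
At impending slip, P cos α = μ_s N = μ_s (m g + P sin α).
Solving: P (cos α − μ_s sin α) = μ_s m g → P = 0.19×862/(cos 19.8° − 0.19 sin 19.8°) = 164/0.8765 = 187 N.

P ≈ 187 N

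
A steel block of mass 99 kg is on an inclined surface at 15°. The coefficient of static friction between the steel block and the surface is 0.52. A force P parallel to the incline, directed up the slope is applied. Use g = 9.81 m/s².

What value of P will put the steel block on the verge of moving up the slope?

P ≈ 739 N

At impending motion up the slope, friction acts down-slope at its limit: f = μ_s N.
P is parallel to the surface, so N = m g cos θ = 938 N.
Along the incline: P = m g sin θ + μ_s N = 251 + 0.52×938 = 739 N.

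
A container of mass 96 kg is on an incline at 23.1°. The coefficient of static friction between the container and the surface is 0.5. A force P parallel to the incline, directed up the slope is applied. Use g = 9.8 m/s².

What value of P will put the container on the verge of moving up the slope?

At impending motion up the slope, friction acts down-slope at its limit: f = μ_s N.
P is parallel to the surface, so N = m g cos θ = 865 N.
Along the incline: P = m g sin θ + μ_s N = 369 + 0.5×865 = 802 N.

P ≈ 802 N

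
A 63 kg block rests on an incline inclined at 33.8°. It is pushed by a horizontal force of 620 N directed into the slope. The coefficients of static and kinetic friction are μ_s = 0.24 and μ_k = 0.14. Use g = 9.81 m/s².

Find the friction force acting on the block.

The horizontal push has a component P sin θ into the surface, so N = m g cos θ + P sin θ = 513.6 + 344.9 = 858.5 N.
Along the incline, the net driving force (taking up-slope positive) is P cos θ − m g sin θ = 515.2 − 343.8 = 171.4 N, so equilibrium requires friction f = -171.4 N (down-slope).
Maximum static friction: μ_s N = 0.24 × 858.5 = 206 N.
|f_req| = 171.4 ≤ 206 N → the block is in equilibrium; friction equals the required value.

f ≈ 171 N (down the incline)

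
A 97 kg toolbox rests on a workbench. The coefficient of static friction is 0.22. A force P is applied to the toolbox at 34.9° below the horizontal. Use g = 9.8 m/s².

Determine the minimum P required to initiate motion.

P ≈ 301 N

N = m g + P sin α (the push presses the toolbox into the workbench).
At impending slip, P cos α = μ_s N = μ_s (m g + P sin α).
Solving: P (cos α − μ_s sin α) = μ_s m g → P = 0.22×951/(cos 34.9° − 0.22 sin 34.9°) = 209/0.6943 = 301 N.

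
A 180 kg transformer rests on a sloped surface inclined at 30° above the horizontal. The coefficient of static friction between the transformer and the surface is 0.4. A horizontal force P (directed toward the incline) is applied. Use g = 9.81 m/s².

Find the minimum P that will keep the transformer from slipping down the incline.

P_min ≈ 254 N

The transformer tends to slide down (tan θ > μ_s), so at the point of impending slip friction acts up-slope at its limit: f = μ_s N.
Perpendicular to the incline: N = m g cos θ + P sin θ.
Along the incline: P cos θ + μ_s N = m g sin θ, i.e. P cos θ + μ_s (m g cos θ + P sin θ) = m g sin θ.
Solving, P (cos θ + μ_s sin θ) = m g (sin θ − μ_s cos θ), so P = 1770×0.1536/1.066 = 254 N.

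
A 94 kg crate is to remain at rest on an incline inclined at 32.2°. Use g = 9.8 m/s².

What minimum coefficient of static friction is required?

μ_s,min ≈ 0.63

At the slip threshold m g sin θ = μ_s m g cos θ, so μ_s,min = tan θ.
μ_s,min = tan 32.2° = 0.63.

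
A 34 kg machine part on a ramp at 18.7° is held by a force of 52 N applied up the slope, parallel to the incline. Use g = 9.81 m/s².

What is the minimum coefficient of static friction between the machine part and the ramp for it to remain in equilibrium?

N = m g cos θ = 315.9 N.
Friction must make up the shortfall along the incline: f = m g sin θ − P = 106.9 − 52 = 54.94 N.
At the threshold f = μ_s N, so μ_s,min = 54.94/315.9 = 0.174.

μ_s,min ≈ 0.174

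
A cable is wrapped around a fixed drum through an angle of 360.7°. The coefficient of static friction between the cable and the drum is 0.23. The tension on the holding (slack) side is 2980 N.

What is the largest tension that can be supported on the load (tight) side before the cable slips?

At impending slip the capstan equation gives T₂/T₁ = e^{μβ} with β in radians.
β = 360.7° × π/180 = 6.295 rad.
e^{μβ} = e^{0.23×6.295} = 4.254.
T₂ = T₁ · e^{μβ} = 2980 × 4.254 = 12700 N.

T_max ≈ 12700 N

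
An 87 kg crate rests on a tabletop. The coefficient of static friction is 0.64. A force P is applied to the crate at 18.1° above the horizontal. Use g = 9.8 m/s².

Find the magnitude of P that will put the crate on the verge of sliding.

N = m g − P sin α (the pull lifts the crate).
At impending slip, P cos α = μ_s N = μ_s (m g − P sin α).
Solving: P (cos α + μ_s sin α) = μ_s m g → P = 0.64×853/(cos 18.1° + 0.64 sin 18.1°) = 546/1.149 = 475 N.

P ≈ 475 N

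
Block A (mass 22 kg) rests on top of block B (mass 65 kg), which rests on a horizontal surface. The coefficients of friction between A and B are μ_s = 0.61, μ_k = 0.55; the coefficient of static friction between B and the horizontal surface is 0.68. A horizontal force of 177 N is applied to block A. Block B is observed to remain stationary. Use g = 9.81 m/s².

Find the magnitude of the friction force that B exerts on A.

f ≈ 119 N

Between the blocks, N₁ = m_A g = 215.8 N.
So the A–B interface can sustain at most μ_s N₁ = 131.7 N of static friction.
P = 177 N exceeds that limit, so A slips over B and the interface friction becomes kinetic: f₁ = μ_k N₁ = 0.55×215.8 = 119 N.
B experiences an equal 119 N forward from A (third law). B is in equilibrium, so the floor supplies f₂ = 119 N of static friction (limit μ_s(m_A+m_B)g = 580.4 N, not exceeded).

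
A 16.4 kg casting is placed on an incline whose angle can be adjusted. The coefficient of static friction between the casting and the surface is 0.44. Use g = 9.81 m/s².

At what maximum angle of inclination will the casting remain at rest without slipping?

θ_max ≈ 23.7°

At the slip threshold, m g sin θ = μ_s · m g cos θ, so tan θ = μ_s.
θ_max = arctan(0.44) = 23.7°.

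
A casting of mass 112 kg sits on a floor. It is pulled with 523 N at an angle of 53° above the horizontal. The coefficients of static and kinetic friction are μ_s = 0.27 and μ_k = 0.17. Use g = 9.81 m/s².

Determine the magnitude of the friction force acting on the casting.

N = m g − P sin α = 1099 − 523×sin 53° = 681 N.
For equilibrium, f = P cos α = 523×cos 53° = 314.7 N.
The static-friction limit is μ_s N = 183.9 N.
314.7 > 183.9 N → the casting slides; f = μ_k N = 0.17×681 = 116 N.

f ≈ 116 N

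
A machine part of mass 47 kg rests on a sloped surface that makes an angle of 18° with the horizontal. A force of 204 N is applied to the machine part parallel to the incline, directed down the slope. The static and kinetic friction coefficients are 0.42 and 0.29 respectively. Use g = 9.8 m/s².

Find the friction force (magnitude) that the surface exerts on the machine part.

Perpendicular to the surface, N = m g cos θ = 47·9.8·cos 18° = 438.1 N.
The friction needed for equilibrium is m g sin θ + P = 142.3 + 204 = 346.3 N, measured positive up-slope.
The static-friction ceiling is μ_s N = 0.42 × 438.1 = 184 N.
|346.3| exceeds 184 N, so the machine part slips down-slope; friction is kinetic, f = μ_k N = 0.29×438.1 = 127 N.

f ≈ 127 N (up the incline)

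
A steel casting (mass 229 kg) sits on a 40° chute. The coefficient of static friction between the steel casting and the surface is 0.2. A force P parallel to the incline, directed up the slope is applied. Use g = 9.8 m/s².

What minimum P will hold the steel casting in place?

P_min ≈ 1100 N

The steel casting tends to slide down (tan θ > μ_s), so at the point of impending slip friction acts up-slope at its limit: f = μ_s N.
P is parallel to the surface, so N = m g cos θ = 1720 N.
Along the incline: P + μ_s N = m g sin θ, so P = 1440 − 0.2×1720 = 1100 N.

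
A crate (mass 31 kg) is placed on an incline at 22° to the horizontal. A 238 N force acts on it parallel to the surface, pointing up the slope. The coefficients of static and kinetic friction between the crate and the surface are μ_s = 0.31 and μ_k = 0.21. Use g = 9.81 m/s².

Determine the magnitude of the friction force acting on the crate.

The normal reaction is N = m g cos θ = 282 N.
The friction needed for equilibrium is m g sin θ − P = 113.9 − 238 = -124.1 N, measured positive up-slope.
Maximum static friction available: μ_s N = 0.31 × 282 = 87.41 N.
|-124.1| exceeds 87.41 N, so the crate slips up-slope; friction is kinetic, f = μ_k N = 0.21×282 = 59.2 N.

f ≈ 59.2 N (down the incline)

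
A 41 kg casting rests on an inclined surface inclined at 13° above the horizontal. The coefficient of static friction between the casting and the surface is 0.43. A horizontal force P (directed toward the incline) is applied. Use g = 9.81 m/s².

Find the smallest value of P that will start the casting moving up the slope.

At impending motion up the slope, friction acts down-slope at its limit: f = μ_s N.
Perpendicular to the incline: N = m g cos θ + P sin θ.
Along the incline: P cos θ = m g sin θ + μ_s N = m g sin θ + μ_s (m g cos θ + P sin θ).
Solving, P (cos θ − μ_s sin θ) = m g (sin θ + μ_s cos θ), so P = 41×9.81×(sin 13° + 0.43 cos 13°)/(cos 13° − 0.43 sin 13°) = 402×0.6439/0.8776 = 295 N.

P ≈ 295 N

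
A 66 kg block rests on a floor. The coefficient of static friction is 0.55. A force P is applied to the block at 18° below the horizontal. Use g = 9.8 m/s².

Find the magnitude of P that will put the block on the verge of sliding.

N = m g + P sin α (the push presses the block into the floor).
At impending slip, P cos α = μ_s N = μ_s (m g + P sin α).
Solving: P (cos α − μ_s sin α) = μ_s m g → P = 0.55×647/(cos 18° − 0.55 sin 18°) = 356/0.7811 = 455 N.

P ≈ 455 N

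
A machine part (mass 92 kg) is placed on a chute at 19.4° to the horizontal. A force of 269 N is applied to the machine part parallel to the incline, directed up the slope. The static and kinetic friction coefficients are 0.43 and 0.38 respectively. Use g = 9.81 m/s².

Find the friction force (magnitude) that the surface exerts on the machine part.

f ≈ 30.8 N (up the incline)

Perpendicular to the surface, N = m g cos θ = 92·9.81·cos 19.4° = 851.3 N.
The friction needed for equilibrium is m g sin θ − P = 299.8 − 269 = 30.78 N, measured positive up-slope.
Maximum static friction available: μ_s N = 0.43 × 851.3 = 366 N.
Since |30.78| ≤ 366 N, no slip — friction simply equals what equilibrium demands.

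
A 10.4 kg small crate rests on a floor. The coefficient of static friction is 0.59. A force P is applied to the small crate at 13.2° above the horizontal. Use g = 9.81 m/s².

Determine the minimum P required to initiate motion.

P ≈ 54.3 N

N = m g − P sin α (the pull lifts the small crate).
At impending slip, P cos α = μ_s N = μ_s (m g − P sin α).
Solving: P (cos α + μ_s sin α) = μ_s m g → P = 0.59×102/(cos 13.2° + 0.59 sin 13.2°) = 60.2/1.108 = 54.3 N.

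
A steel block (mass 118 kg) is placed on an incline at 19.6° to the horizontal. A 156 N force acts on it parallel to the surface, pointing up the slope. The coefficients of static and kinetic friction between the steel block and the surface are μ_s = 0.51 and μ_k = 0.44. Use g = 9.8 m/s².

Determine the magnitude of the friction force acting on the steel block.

f ≈ 232 N (up the incline)

Normal force: N = m g cos θ = 118 × 9.8 × cos 19.6° = 1089 N.
For equilibrium along the incline the friction force must supply f = m g sin θ − P = 387.9 − 156 = 231.9 N (positive meaning up-slope).
Maximum static friction available: μ_s N = 0.51 × 1089 = 555.6 N.
Since |231.9| ≤ 555.6 N, no slip — friction simply equals what equilibrium demands.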